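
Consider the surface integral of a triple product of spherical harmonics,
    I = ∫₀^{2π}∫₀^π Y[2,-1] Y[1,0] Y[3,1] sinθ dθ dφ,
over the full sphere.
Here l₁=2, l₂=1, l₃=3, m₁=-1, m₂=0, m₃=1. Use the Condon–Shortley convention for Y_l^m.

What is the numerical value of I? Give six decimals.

Checks pass: Σm=0; 6 even; l₃=3∈[1,3].
(2·2+1)(2·1+1)(2·3+1) = 105
Δ: 0! 4! 2! / 7! → 1/105
sum: t=0:+1/4 = 1/4
3j²(2 1 3; 0 0 0) = Δ·Π!·Σ² = 3/35  (sign -1)
sum: t=0:+1/6 = 1/6
3j²(2 1 3; -1 0 1) = Δ·Π!·Σ² = 8/105  (sign +1)
combine: 4πI² = 105·3/35·8/105 = 24/35
take √, sign -1: I = -0.23359668

-0.233597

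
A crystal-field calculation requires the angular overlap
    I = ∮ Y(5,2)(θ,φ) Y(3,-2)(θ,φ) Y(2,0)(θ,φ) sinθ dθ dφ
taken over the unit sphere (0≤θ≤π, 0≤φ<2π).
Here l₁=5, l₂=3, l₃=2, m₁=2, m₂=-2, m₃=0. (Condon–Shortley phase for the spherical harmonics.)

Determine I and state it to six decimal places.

0.190188

m-sum 0 ✓  L=10 even ✓  2≤2≤8 ✓
Π(2lᵢ+1) = 11×7×5 = 385
triangle coeff Δ(5,3,2) = 1/2310
Σ_t [3,3]: t=3:−1/144 = -1/144
(3j)²=10/231 [(5 3 2; 0 0 0)], sign=-1
Σ_t [1,1]: t=1:−1/480 = -1/480
(3j)²=3/110 [(5 3 2; 2 -2 0)], sign=-1
⇒ 4πI² = 5/11
I = (+1)√(5/11/(4π)) = 0.19018827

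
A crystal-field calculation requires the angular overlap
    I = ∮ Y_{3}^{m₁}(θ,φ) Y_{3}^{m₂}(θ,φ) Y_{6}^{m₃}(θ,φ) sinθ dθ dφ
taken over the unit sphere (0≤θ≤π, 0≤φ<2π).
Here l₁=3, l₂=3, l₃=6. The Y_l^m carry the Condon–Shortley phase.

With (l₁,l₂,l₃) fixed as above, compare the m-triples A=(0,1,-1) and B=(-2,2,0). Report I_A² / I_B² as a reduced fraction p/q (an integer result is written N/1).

175/18

Same 3,3,6: normalisation and zero-m 3j drop out of the ratio.
A: Δ: 0! 6! 6! / 13! → 1/12012; sum: t=0:+1/1728 = 1/1728; 3j²(3 3 6; 0 1 -1) = Δ·Π!·Σ² = 25/858  (sign -1)
B: Δ: 0! 6! 6! / 13! → 1/12012; sum: t=0:+1/14400 = 1/14400; 3j²(3 3 6; -2 2 0) = Δ·Π!·Σ² = 3/1001  (sign +1)
I_A²/I_B² = (25/858)/(3/1001) = 175/18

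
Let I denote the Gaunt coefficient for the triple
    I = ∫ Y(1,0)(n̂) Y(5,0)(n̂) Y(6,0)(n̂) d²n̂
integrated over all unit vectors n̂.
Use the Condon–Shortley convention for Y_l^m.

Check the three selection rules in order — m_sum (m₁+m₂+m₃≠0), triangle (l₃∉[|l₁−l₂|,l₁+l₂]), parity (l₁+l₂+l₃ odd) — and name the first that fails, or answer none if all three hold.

none

m₁+m₂+m₃ = 0 + 0 + 0 = 0  ✓
triangle: |1−5|=4 ≤ l₃=6 ≤ 1+5=6  ✓
parity: l₁+l₂+l₃ = 12 is even  ✓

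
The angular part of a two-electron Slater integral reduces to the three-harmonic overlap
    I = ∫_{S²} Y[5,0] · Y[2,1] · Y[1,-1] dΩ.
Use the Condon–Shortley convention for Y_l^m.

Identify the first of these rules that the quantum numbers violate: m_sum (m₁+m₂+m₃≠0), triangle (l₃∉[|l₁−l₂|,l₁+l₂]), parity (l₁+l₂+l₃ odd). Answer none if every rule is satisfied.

triangle

m₁+m₂+m₃ = 0 + 1 − 1 = 0  ✓
triangle: |5−2|=3 ≤ l₃=1 ≤ 5+2=7  ✗
parity: l₁+l₂+l₃ = 8 is even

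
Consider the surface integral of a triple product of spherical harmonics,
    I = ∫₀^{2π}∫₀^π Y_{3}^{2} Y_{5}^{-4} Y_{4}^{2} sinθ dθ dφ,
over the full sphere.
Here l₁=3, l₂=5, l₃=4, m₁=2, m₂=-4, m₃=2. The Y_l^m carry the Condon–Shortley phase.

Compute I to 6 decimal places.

0.143343

Rules hold: Σm=0, L=12 even, 2≤4≤8.
N = 7·11·9 = 693
Δ = 4!·2!·6!/13! = 1/180180
Racah Σ t=1..3: t=1:−1/576 t=2:+1/144 t=3:−1/576 = 1/288
⇒ 3j(3 5 4; 0 0 0)² = 20/1001, sgn +1
Racah Σ t=0..1: t=0:+1/2880 t=1:−1/8640 = 1/4320
⇒ 3j(3 5 4; 2 -4 2)² = 8/429, sgn +1
4πI² = N·(3j₀)²·(3jₘ)² = 480/1859
I = +1·√(0.258203/4π) = 0.14334284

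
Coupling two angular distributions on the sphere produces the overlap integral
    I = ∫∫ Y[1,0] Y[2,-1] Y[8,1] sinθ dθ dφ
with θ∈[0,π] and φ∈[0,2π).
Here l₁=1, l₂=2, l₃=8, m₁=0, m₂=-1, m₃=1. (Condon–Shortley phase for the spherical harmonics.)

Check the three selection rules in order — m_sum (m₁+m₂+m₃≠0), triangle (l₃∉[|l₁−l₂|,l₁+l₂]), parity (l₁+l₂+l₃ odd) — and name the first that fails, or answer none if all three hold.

m₁+m₂+m₃ = 0 − 1 + 1 = 0  ✓
triangle: |1−2|=1 ≤ l₃=8 ≤ 1+2=3  ✗
parity: l₁+l₂+l₃ = 11 is odd

triangle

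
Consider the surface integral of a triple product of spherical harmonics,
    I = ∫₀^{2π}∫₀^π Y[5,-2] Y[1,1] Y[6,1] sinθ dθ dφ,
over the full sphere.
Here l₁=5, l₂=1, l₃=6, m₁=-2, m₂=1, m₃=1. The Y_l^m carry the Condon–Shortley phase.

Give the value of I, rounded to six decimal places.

-0.129207

m-sum 0 ✓  L=12 even ✓  4≤6≤6 ✓
Π(2lᵢ+1) = 11×3×13 = 429
triangle coeff Δ(5,1,6) = 1/858
Σ_t [0,0]: t=0:+1/14400 = 1/14400
(3j)²=6/143 [(5 1 6; 0 0 0)], sign=+1
Σ_t [0,0]: t=0:+1/60480 = 1/60480
(3j)²=5/429 [(5 1 6; -2 1 1)], sign=-1
⇒ 4πI² = 30/143
I = (-1)√(30/143/(4π)) = -0.12920749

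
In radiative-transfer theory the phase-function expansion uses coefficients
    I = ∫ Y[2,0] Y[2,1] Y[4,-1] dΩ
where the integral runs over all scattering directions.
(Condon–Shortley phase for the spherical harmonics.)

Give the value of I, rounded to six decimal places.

Rules hold: Σm=0, L=8 even, 0≤4≤4.
N = 5·5·9 = 225
Δ = 0!·4!·4!/9! = 1/630
Racah Σ t=0..0: t=0:+1/16 = 1/16
⇒ 3j(2 2 4; 0 0 0)² = 2/35, sgn +1
Racah Σ t=0..0: t=0:+1/24 = 1/24
⇒ 3j(2 2 4; 0 1 -1)² = 1/21, sgn -1
4πI² = N·(3j₀)²·(3jₘ)² = 30/49
I = -1·√(0.612245/4π) = -0.22072812

-0.220728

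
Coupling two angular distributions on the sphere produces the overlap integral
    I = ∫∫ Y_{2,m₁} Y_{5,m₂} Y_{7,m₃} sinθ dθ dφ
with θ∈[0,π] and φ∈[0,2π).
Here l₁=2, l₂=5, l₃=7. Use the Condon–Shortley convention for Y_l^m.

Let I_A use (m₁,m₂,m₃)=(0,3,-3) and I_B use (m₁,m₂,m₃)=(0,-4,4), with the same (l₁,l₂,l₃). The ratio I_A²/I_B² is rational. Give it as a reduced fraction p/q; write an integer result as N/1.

18/11

Same 2,5,7: normalisation and zero-m 3j drop out of the ratio.
A: Δ: 0! 4! 10! / 15! → 1/15015; sum: t=0:+1/322560 = 1/322560; 3j²(2 5 7; 0 3 -3) = Δ·Π!·Σ² = 18/1001  (sign +1)
B: Δ: 0! 4! 10! / 15! → 1/15015; sum: t=0:+1/1451520 = 1/1451520; 3j²(2 5 7; 0 -4 4) = Δ·Π!·Σ² = 1/91  (sign -1)
I_A²/I_B² = (18/1001)/(1/91) = 18/11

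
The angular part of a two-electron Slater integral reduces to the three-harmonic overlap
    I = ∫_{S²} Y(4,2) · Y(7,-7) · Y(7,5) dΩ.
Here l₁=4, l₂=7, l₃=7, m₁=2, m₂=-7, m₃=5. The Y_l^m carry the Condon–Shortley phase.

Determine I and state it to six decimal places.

-0.164155

Rules hold: Σm=0, L=18 even, 3≤7≤11.
N = 9·15·15 = 2025
Δ = 4!·4!·10!/19! = 1/58198140
Racah Σ t=0..4: t=0:+1/17418240 t=1:−1/622080 t=2:+1/230400 t=3:−1/622080 t=4:+1/17418240 = 1/806400
⇒ 3j(4 7 7; 0 0 0)² = 2268/230945, sgn -1
Racah Σ t=0..0: t=0:+1/348364800 = 1/348364800
⇒ 3j(4 7 7; 2 -7 5)² = 11/646, sgn +1
4πI² = N·(3j₀)²·(3jₘ)² = 459270/1356277
I = -1·√(0.338626/4π) = -0.16415530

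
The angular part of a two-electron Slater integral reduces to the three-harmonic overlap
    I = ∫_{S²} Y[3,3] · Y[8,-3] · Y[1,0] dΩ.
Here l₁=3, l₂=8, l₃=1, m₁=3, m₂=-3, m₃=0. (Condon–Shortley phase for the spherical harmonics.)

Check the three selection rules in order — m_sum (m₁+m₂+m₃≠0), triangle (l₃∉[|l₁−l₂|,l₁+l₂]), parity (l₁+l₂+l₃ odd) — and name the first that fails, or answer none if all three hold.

azimuthal sum: 3 − 3 + 0 = 0  ✓
5 ≤ 1 ≤ 11 (triangle on l)  ✗
L = 3 + 8 + 1 = 12 (even)

triangle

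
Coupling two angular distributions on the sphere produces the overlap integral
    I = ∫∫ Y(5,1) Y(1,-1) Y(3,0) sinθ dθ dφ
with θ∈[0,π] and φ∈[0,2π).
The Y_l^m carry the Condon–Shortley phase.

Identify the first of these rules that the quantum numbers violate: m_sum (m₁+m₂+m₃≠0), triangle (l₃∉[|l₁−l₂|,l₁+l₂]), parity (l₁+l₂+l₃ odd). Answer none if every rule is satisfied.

azimuthal sum: 1 − 1 + 0 = 0  ✓
4 ≤ 3 ≤ 6 (triangle on l)  ✗
L = 5 + 1 + 3 = 9 (odd)

triangle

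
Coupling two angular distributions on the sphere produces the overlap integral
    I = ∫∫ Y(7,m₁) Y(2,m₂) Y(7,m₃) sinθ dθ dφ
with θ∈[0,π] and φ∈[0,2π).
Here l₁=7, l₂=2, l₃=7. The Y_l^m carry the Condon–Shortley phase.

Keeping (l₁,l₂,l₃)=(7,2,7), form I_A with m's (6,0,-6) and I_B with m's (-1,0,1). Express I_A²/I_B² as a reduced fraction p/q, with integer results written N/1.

Shared (l₁,l₂,l₃)=(7,2,7): N and (l;000)² cancel in I_A²/I_B².
A: Δ = 2!·12!·2!/17! = 1/185640; Racah Σ t=0..1: t=0:+1/159667200 t=1:−1/479001600 = 1/239500800; ⇒ 3j(7 2 7; 6 0 -6)² = 26/1785, sgn -1
B: Δ = 2!·12!·2!/17! = 1/185640; Racah Σ t=0..2: t=0:+1/3870720 t=1:−1/604800 t=2:+1/2073600 = -53/58060800; ⇒ 3j(7 2 7; -1 0 1)² = 2809/185640, sgn -1
I_A²/I_B² = (26/1785)/(2809/185640) = 2704/2809

2704/2809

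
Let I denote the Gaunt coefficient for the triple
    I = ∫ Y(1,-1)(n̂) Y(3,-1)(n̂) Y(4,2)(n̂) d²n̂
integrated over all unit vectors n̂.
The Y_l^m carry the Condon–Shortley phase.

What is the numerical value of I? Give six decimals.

0.238414

m-sum 0 ✓  L=8 even ✓  2≤4≤4 ✓
Π(2lᵢ+1) = 3×7×9 = 189
triangle coeff Δ(1,3,4) = 1/252
Σ_t [0,0]: t=0:+1/36 = 1/36
(3j)²=4/63 [(1 3 4; 0 0 0)], sign=+1
Σ_t [0,0]: t=0:+1/96 = 1/96
(3j)²=5/84 [(1 3 4; -1 -1 2)], sign=+1
⇒ 4πI² = 5/7
I = (+1)√(5/7/(4π)) = 0.23841361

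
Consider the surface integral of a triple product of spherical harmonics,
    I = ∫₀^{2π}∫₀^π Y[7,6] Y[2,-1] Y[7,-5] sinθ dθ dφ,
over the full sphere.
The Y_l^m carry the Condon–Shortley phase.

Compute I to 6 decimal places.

m-sum 0 ✓  L=16 even ✓  5≤7≤9 ✓
Π(2lᵢ+1) = 15×5×15 = 1125
triangle coeff Δ(7,2,7) = 1/185640
Σ_t [0,2]: t=0:+1/2419200 t=1:−1/518400 t=2:+1/2419200 = -1/907200
(3j)²=56/3315 [(7 2 7; 0 0 0)], sign=+1
Σ_t [0,1]: t=0:+1/79833600 t=1:−1/958003200 = 1/87091200
(3j)²=121/4760 [(7 2 7; 6 -1 -5)], sign=+1
⇒ 4πI² = 1815/3757
I = (+1)√(1815/3757/(4π)) = 0.19607074

0.196071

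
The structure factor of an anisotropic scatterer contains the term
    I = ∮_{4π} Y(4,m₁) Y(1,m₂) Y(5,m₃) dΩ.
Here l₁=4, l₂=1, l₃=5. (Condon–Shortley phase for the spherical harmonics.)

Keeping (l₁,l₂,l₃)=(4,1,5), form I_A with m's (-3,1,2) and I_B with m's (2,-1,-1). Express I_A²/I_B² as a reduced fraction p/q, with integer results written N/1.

1/2

Same 4,1,5: normalisation and zero-m 3j drop out of the ratio.
A: Δ: 0! 8! 2! / 11! → 1/495; sum: t=0:+1/10080 = 1/10080; 3j²(4 1 5; -3 1 2) = Δ·Π!·Σ² = 1/165  (sign -1)
B: Δ: 0! 8! 2! / 11! → 1/495; sum: t=0:+1/2880 = 1/2880; 3j²(4 1 5; 2 -1 -1) = Δ·Π!·Σ² = 2/165  (sign +1)
I_A²/I_B² = (1/165)/(2/165) = 1/2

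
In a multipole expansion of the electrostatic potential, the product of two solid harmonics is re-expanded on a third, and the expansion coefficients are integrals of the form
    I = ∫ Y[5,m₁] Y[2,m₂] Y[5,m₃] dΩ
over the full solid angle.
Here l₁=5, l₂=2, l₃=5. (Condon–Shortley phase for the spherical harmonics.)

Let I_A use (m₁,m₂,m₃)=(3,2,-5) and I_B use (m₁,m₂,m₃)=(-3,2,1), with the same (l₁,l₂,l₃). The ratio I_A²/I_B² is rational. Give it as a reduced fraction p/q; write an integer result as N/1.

15/56

Same 5,2,5: normalisation and zero-m 3j drop out of the ratio.
A: Δ: 2! 8! 2! / 13! → 1/38610; sum: t=2:+1/161280 = 1/161280; 3j²(5 2 5; 3 2 -5) = Δ·Π!·Σ² = 1/143  (sign +1)
B: Δ: 2! 8! 2! / 13! → 1/38610; sum: t=2:+1/5760 = 1/5760; 3j²(5 2 5; -3 2 1) = Δ·Π!·Σ² = 56/2145  (sign +1)
I_A²/I_B² = (1/143)/(56/2145) = 15/56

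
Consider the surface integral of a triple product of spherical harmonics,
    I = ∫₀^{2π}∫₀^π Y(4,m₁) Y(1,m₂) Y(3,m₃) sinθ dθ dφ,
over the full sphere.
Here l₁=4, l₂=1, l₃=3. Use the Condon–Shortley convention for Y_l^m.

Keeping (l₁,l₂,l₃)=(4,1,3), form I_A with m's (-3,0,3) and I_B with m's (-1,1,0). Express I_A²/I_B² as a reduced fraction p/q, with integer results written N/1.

Same 4,1,3: normalisation and zero-m 3j drop out of the ratio.
A: Δ: 2! 6! 0! / 9! → 1/252; sum: t=1:−1/720 = -1/720; 3j²(4 1 3; -3 0 3) = Δ·Π!·Σ² = 1/36  (sign -1)
B: Δ: 2! 6! 0! / 9! → 1/252; sum: t=2:+1/72 = 1/72; 3j²(4 1 3; -1 1 0) = Δ·Π!·Σ² = 5/126  (sign -1)
I_A²/I_B² = (1/36)/(5/126) = 7/10

7/10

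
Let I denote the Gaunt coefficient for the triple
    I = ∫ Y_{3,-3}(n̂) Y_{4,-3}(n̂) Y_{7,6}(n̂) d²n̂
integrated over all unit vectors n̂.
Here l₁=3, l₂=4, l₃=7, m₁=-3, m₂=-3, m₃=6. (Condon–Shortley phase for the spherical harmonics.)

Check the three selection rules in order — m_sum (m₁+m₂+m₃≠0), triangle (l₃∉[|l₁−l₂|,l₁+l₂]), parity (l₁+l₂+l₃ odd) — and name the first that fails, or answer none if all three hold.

m₁+m₂+m₃ = -3 − 3 + 6 = 0  ✓
triangle: |3−4|=1 ≤ l₃=7 ≤ 3+4=7  ✓
parity: l₁+l₂+l₃ = 14 is even  ✓

none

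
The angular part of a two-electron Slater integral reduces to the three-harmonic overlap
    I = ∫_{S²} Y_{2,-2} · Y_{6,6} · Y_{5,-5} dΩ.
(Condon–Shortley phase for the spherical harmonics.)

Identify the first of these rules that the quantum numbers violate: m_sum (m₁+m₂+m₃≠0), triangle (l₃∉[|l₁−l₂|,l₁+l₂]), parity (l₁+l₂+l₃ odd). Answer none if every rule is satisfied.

m₁+m₂+m₃ = -2 + 6 − 5 = -1  ✗
triangle: |2−6|=4 ≤ l₃=5 ≤ 2+6=8
parity: l₁+l₂+l₃ = 13 is odd

m_sum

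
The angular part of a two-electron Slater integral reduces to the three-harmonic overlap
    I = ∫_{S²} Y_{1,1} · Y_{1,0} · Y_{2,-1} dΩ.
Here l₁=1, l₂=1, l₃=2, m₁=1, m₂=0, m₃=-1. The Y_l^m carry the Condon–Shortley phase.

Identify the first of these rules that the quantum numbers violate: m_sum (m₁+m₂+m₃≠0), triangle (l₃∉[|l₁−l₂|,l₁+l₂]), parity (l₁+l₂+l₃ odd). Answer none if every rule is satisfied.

m₁+m₂+m₃ = 1 + 0 − 1 = 0  ✓
triangle: |1−1|=0 ≤ l₃=2 ≤ 1+1=2  ✓
parity: l₁+l₂+l₃ = 4 is even  ✓

none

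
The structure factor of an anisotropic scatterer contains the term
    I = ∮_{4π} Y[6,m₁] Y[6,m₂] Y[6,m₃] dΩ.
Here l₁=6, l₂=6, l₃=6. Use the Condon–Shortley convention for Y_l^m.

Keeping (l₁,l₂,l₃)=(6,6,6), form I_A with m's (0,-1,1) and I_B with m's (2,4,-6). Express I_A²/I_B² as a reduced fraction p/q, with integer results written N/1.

10/77

l's match ⇒ only the (l;m) 3-j factors differ between A and B.
A: triangle coeff Δ(6,6,6) = 1/325909584; Σ_t [0,5]: t=0:+1/62208000 t=1:−1/691200 t=2:+1/82944 t=3:−1/62208 t=4:+1/276480 t=5:−1/10368000 = -1/518400; (3j)²=100/46189 [(6 6 6; 0 -1 1)], sign=+1
B: triangle coeff Δ(6,6,6) = 1/325909584; Σ_t [4,4]: t=4:+1/24883200 = 1/24883200; (3j)²=70/4199 [(6 6 6; 2 4 -6)], sign=+1
I_A²/I_B² = (100/46189)/(70/4199) = 10/77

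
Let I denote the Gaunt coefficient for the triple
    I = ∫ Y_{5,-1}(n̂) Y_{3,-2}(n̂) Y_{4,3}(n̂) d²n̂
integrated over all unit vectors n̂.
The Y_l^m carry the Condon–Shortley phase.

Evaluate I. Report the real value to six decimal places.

Checks pass: Σm=0; 12 even; l₃=4∈[2,8].
(2·5+1)(2·3+1)(2·4+1) = 693
Δ: 4! 6! 2! / 13! → 1/180180
sum: t=1:−1/576 t=2:+1/144 t=3:−1/576 = 1/288
3j²(5 3 4; 0 0 0) = Δ·Π!·Σ² = 20/1001  (sign +1)
sum: t=0:+1/17280 t=1:−1/1440 = -11/17280
3j²(5 3 4; -1 -2 3) = Δ·Π!·Σ² = 11/468  (sign +1)
combine: 4πI² = 693·20/1001·11/468 = 55/169
take √, sign +1: I = 0.16092854

0.160929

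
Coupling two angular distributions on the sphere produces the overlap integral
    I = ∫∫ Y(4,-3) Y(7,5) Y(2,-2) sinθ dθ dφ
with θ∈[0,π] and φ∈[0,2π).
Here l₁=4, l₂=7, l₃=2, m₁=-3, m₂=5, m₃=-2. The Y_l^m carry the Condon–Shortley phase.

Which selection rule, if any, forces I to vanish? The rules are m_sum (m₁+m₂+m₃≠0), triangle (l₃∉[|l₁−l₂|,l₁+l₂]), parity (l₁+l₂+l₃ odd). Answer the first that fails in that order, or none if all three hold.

Σmᵢ = 0  ✓
l₃∈[|l₁−l₂|,l₁+l₂]=[3,11], have l₃=2  ✗
Σlᵢ = 13 ⇒ odd

triangle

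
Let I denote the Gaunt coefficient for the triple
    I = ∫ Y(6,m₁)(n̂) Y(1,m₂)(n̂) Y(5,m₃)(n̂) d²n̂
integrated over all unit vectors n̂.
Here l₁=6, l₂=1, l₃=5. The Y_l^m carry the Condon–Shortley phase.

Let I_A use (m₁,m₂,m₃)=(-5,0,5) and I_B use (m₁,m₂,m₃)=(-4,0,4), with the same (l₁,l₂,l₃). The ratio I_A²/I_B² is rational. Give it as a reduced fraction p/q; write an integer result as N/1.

11/20

Shared (l₁,l₂,l₃)=(6,1,5): N and (l;000)² cancel in I_A²/I_B².
A: Δ = 2!·10!·0!/13! = 1/858; Racah Σ t=1..1: t=1:−1/3628800 = -1/3628800; ⇒ 3j(6 1 5; -5 0 5)² = 1/78, sgn -1
B: Δ = 2!·10!·0!/13! = 1/858; Racah Σ t=1..1: t=1:−1/362880 = -1/362880; ⇒ 3j(6 1 5; -4 0 4)² = 10/429, sgn +1
I_A²/I_B² = (1/78)/(10/429) = 11/20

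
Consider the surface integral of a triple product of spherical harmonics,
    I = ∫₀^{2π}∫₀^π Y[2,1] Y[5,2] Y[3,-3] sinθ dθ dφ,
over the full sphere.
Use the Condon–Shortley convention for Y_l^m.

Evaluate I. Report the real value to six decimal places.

0.063396

m-sum 0 ✓  L=10 even ✓  3≤3≤7 ✓
Π(2lᵢ+1) = 5×11×7 = 385
triangle coeff Δ(2,5,3) = 1/2310
Σ_t [2,2]: t=2:+1/144 = 1/144
(3j)²=10/231 [(2 5 3; 0 0 0)], sign=-1
Σ_t [1,1]: t=1:−1/4320 = -1/4320
(3j)²=1/330 [(2 5 3; 1 2 -3)], sign=-1
⇒ 4πI² = 5/99
I = (+1)√(5/99/(4π)) = 0.06339609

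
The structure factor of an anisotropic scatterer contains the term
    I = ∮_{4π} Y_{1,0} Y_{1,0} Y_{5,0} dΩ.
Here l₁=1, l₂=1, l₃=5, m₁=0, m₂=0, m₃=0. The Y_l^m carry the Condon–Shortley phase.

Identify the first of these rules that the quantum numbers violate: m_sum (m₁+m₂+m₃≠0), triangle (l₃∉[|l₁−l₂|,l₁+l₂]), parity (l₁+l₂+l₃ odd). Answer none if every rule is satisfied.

triangle

m₁+m₂+m₃ = 0 + 0 + 0 = 0  ✓
triangle: |1−1|=0 ≤ l₃=5 ≤ 1+1=2  ✗
parity: l₁+l₂+l₃ = 7 is odd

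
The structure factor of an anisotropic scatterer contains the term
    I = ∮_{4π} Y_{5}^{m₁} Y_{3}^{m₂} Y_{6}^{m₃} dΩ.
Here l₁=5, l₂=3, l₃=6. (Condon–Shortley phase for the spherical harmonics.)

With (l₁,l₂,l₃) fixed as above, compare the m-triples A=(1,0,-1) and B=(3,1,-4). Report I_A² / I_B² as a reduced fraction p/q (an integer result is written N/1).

Shared (l₁,l₂,l₃)=(5,3,6): N and (l;000)² cancel in I_A²/I_B².
A: Δ = 2!·8!·4!/15! = 1/675675; Racah Σ t=0..2: t=0:+1/6912 t=1:−1/2880 t=2:+1/17280 = -1/6912; ⇒ 3j(5 3 6; 1 0 -1)² = 5/429, sgn +1
B: Δ = 2!·8!·4!/15! = 1/675675; Racah Σ t=0..2: t=0:+1/69120 t=1:−1/30240 t=2:+1/322560 = -1/64512; ⇒ 3j(5 3 6; 3 1 -4)² = 10/1001, sgn -1
I_A²/I_B² = (5/429)/(10/1001) = 7/6

7/6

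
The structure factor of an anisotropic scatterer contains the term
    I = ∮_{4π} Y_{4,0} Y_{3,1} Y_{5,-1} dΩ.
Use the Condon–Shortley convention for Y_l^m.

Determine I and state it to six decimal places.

m-sum 0 ✓  L=12 even ✓  1≤5≤7 ✓
Π(2lᵢ+1) = 9×7×11 = 693
triangle coeff Δ(4,3,5) = 1/180180
Σ_t [0,2]: t=0:+1/576 t=1:−1/144 t=2:+1/576 = -1/288
(3j)²=20/1001 [(4 3 5; 0 0 0)], sign=+1
Σ_t [0,2]: t=0:+1/2304 t=1:−1/216 t=2:+1/384 = -11/6912
(3j)²=11/1638 [(4 3 5; 0 1 -1)], sign=-1
⇒ 4πI² = 110/1183
I = (-1)√(110/1183/(4π)) = -0.08601992

-0.086020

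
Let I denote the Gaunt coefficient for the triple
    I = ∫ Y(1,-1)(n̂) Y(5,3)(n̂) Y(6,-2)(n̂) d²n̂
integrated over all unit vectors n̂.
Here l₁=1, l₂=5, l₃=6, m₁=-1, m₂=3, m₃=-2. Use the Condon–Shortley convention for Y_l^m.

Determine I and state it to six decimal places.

Rules hold: Σm=0, L=12 even, 4≤6≤6.
N = 3·11·13 = 429
Δ = 0!·2!·10!/13! = 1/858
Racah Σ t=0..0: t=0:+1/14400 = 1/14400
⇒ 3j(1 5 6; 0 0 0)² = 6/143, sgn +1
Racah Σ t=0..0: t=0:+1/161280 = 1/161280
⇒ 3j(1 5 6; -1 3 -2)² = 1/143, sgn +1
4πI² = N·(3j₀)²·(3jₘ)² = 18/143
I = +1·√(0.125874/4π) = 0.10008369

0.100084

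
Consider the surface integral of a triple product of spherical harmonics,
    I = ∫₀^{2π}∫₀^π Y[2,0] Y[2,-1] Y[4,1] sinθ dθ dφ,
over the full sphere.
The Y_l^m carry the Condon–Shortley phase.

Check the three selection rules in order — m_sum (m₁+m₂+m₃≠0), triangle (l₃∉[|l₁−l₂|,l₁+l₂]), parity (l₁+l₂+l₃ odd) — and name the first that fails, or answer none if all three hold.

m₁+m₂+m₃ = 0 − 1 + 1 = 0  ✓
triangle: |2−2|=0 ≤ l₃=4 ≤ 2+2=4  ✓
parity: l₁+l₂+l₃ = 8 is even  ✓

none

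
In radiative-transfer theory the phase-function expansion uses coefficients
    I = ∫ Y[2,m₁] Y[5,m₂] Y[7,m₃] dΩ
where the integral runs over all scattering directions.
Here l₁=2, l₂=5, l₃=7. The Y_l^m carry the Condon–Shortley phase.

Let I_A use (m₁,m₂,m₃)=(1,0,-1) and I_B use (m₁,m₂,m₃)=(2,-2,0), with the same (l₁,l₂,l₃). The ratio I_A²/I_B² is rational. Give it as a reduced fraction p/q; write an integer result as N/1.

48/5

Same 2,5,7: normalisation and zero-m 3j drop out of the ratio.
A: Δ: 0! 4! 10! / 15! → 1/15015; sum: t=0:+1/86400 = 1/86400; 3j²(2 5 7; 1 0 -1) = Δ·Π!·Σ² = 16/715  (sign +1)
B: Δ: 0! 4! 10! / 15! → 1/15015; sum: t=0:+1/725760 = 1/725760; 3j²(2 5 7; 2 -2 0) = Δ·Π!·Σ² = 1/429  (sign -1)
I_A²/I_B² = (16/715)/(1/429) = 48/5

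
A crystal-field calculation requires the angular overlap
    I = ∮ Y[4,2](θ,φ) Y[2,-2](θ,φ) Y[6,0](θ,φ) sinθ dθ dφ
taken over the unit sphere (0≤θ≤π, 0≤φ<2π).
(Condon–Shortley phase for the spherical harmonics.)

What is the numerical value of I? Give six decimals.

0.061597

Rules hold: Σm=0, L=12 even, 2≤6≤6.
N = 9·5·13 = 585
Δ = 0!·8!·4!/13! = 1/6435
Racah Σ t=0..0: t=0:+1/2304 = 1/2304
⇒ 3j(4 2 6; 0 0 0)² = 5/143, sgn +1
Racah Σ t=0..0: t=0:+1/34560 = 1/34560
⇒ 3j(4 2 6; 2 -2 0)² = 1/429, sgn +1
4πI² = N·(3j₀)²·(3jₘ)² = 75/1573
I = +1·√(0.0476796/4π) = 0.06159725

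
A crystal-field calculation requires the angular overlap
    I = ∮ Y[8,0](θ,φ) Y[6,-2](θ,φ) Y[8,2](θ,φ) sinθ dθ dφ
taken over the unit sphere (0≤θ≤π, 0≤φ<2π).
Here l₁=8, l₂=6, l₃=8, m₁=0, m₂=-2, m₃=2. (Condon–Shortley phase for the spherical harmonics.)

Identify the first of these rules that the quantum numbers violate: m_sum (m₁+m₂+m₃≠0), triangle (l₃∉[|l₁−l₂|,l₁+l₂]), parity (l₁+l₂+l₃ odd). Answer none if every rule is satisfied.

none

azimuthal sum: 0 − 2 + 2 = 0  ✓
2 ≤ 8 ≤ 14 (triangle on l)  ✓
L = 8 + 6 + 8 = 22 (even)  ✓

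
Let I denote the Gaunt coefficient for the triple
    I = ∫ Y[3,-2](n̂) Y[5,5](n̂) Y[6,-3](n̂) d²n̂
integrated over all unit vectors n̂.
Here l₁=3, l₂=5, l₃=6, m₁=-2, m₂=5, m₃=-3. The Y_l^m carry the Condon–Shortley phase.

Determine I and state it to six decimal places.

0.088266

Rules hold: Σm=0, L=14 even, 2≤6≤8.
N = 7·11·13 = 1001
Δ = 2!·4!·8!/15! = 1/675675
Racah Σ t=0..2: t=0:+1/8640 t=1:−1/2304 t=2:+1/8640 = -7/34560
⇒ 3j(3 5 6; 0 0 0)² = 7/429, sgn -1
Racah Σ t=2..2: t=2:+1/483840 = 1/483840
⇒ 3j(3 5 6; -2 5 -3)² = 6/1001, sgn -1
4πI² = N·(3j₀)²·(3jₘ)² = 14/143
I = +1·√(0.0979021/4π) = 0.08826552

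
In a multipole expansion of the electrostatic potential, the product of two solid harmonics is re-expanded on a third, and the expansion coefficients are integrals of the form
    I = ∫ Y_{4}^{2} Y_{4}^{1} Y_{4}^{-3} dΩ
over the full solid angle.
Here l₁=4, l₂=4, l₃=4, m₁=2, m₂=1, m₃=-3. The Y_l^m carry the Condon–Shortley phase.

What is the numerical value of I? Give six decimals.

-0.063661

Rules hold: Σm=0, L=12 even, 0≤4≤8.
N = 9·9·9 = 729
Δ = 4!·4!·4!/13! = 1/450450
Racah Σ t=0..4: t=0:+1/13824 t=1:−1/216 t=2:+1/64 t=3:−1/216 t=4:+1/13824 = 5/768
⇒ 3j(4 4 4; 0 0 0)² = 18/1001, sgn +1
Racah Σ t=1..2: t=1:−1/864 t=2:+1/576 = 1/1728
⇒ 3j(4 4 4; 2 1 -3)² = 5/1287, sgn -1
4πI² = N·(3j₀)²·(3jₘ)² = 7290/143143
I = -1·√(0.0509281/4π) = -0.06366105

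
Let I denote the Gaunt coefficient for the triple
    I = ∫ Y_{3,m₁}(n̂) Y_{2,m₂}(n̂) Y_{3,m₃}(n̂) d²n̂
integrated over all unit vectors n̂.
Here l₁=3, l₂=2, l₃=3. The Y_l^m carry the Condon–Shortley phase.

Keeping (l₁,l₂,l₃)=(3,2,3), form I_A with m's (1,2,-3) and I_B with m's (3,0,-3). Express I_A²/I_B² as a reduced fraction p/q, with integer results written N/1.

l's match ⇒ only the (l;m) 3-j factors differ between A and B.
A: triangle coeff Δ(3,2,3) = 1/3780; Σ_t [2,2]: t=2:+1/96 = 1/96; (3j)²=1/42 [(3 2 3; 1 2 -3)], sign=+1
B: triangle coeff Δ(3,2,3) = 1/3780; Σ_t [0,0]: t=0:+1/96 = 1/96; (3j)²=5/84 [(3 2 3; 3 0 -3)], sign=+1
I_A²/I_B² = (1/42)/(5/84) = 2/5

2/5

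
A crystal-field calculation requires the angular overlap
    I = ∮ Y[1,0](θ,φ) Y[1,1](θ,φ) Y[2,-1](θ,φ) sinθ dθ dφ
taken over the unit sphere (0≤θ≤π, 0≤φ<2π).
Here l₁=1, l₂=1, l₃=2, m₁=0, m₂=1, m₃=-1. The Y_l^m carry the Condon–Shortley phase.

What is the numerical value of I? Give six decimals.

m-sum 0 ✓  L=4 even ✓  0≤2≤2 ✓
Π(2lᵢ+1) = 3×3×5 = 45
triangle coeff Δ(1,1,2) = 1/30
Σ_t [0,0]: t=0:+1/1 = 1/1
(3j)²=2/15 [(1 1 2; 0 0 0)], sign=+1
Σ_t [0,0]: t=0:+1/2 = 1/2
(3j)²=1/10 [(1 1 2; 0 1 -1)], sign=-1
⇒ 4πI² = 3/5
I = (-1)√(3/5/(4π)) = -0.21850969

-0.218510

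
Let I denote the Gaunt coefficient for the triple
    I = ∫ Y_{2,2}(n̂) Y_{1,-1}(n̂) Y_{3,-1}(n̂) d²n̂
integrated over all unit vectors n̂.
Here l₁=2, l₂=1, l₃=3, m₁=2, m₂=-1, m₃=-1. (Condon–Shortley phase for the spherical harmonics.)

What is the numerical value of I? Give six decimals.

-0.082589

Rules hold: Σm=0, L=6 even, 1≤3≤3.
N = 5·3·7 = 105
Δ = 0!·4!·2!/7! = 1/105
Racah Σ t=0..0: t=0:+1/4 = 1/4
⇒ 3j(2 1 3; 0 0 0)² = 3/35, sgn -1
Racah Σ t=0..0: t=0:+1/48 = 1/48
⇒ 3j(2 1 3; 2 -1 -1)² = 1/105, sgn +1
4πI² = N·(3j₀)²·(3jₘ)² = 3/35
I = -1·√(0.0857143/4π) = -0.08258890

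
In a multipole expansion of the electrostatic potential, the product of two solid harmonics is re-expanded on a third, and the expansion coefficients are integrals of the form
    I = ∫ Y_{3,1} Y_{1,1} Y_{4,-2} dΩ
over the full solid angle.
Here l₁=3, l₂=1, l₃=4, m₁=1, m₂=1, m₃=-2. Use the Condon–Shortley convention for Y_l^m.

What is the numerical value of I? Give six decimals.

0.238414

Rules hold: Σm=0, L=8 even, 2≤4≤4.
N = 7·3·9 = 189
Δ = 0!·6!·2!/9! = 1/252
Racah Σ t=0..0: t=0:+1/36 = 1/36
⇒ 3j(3 1 4; 0 0 0)² = 4/63, sgn +1
Racah Σ t=0..0: t=0:+1/96 = 1/96
⇒ 3j(3 1 4; 1 1 -2)² = 5/84, sgn +1
4πI² = N·(3j₀)²·(3jₘ)² = 5/7
I = +1·√(0.714286/4π) = 0.23841361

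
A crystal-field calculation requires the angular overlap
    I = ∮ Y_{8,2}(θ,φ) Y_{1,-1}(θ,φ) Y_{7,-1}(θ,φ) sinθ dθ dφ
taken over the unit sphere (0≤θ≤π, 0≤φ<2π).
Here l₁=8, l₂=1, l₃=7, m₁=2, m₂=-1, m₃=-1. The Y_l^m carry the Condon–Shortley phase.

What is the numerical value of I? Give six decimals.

Checks pass: Σm=0; 16 even; l₃=7∈[7,9].
(2·8+1)(2·1+1)(2·7+1) = 765
Δ: 2! 14! 0! / 17! → 1/2040
sum: t=1:−1/25401600 = -1/25401600
3j²(8 1 7; 0 0 0) = Δ·Π!·Σ² = 8/255  (sign +1)
sum: t=0:+1/58060800 = 1/58060800
3j²(8 1 7; 2 -1 -1) = Δ·Π!·Σ² = 3/136  (sign +1)
combine: 4πI² = 765·8/255·3/136 = 9/17
take √, sign +1: I = 0.20525411

0.205254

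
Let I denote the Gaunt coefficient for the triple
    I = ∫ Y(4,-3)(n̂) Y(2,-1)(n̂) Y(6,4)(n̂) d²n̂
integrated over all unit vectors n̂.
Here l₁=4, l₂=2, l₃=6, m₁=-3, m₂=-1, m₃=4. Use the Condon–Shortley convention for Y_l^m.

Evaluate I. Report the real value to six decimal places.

Rules hold: Σm=0, L=12 even, 2≤6≤6.
N = 9·5·13 = 585
Δ = 0!·8!·4!/13! = 1/6435
Racah Σ t=0..0: t=0:+1/2304 = 1/2304
⇒ 3j(4 2 6; 0 0 0)² = 5/143, sgn +1
Racah Σ t=0..0: t=0:+1/30240 = 1/30240
⇒ 3j(4 2 6; -3 -1 4)² = 16/429, sgn +1
4πI² = N·(3j₀)²·(3jₘ)² = 1200/1573
I = +1·√(0.762873/4π) = 0.24638901

0.246389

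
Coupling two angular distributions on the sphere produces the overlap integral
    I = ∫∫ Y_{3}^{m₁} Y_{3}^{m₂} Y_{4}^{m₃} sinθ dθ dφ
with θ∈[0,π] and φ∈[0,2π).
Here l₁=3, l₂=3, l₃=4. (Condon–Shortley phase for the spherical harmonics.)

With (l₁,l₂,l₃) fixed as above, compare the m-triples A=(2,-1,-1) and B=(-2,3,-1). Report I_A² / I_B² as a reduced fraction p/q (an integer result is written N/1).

l's match ⇒ only the (l;m) 3-j factors differ between A and B.
A: triangle coeff Δ(3,3,4) = 1/34650; Σ_t [0,1]: t=0:+1/48 t=1:−1/144 = 1/72; (3j)²=16/693 [(3 3 4; 2 -1 -1)], sign=-1
B: triangle coeff Δ(3,3,4) = 1/34650; Σ_t [2,2]: t=2:+1/288 = 1/288; (3j)²=5/231 [(3 3 4; -2 3 -1)], sign=-1
I_A²/I_B² = (16/693)/(5/231) = 16/15

16/15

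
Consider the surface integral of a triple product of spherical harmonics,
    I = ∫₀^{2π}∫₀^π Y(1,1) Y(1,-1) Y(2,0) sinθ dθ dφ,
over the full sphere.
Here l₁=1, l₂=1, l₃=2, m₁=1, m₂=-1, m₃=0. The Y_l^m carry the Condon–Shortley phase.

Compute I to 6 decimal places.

0.126157

m-sum 0 ✓  L=4 even ✓  0≤2≤2 ✓
Π(2lᵢ+1) = 3×3×5 = 45
triangle coeff Δ(1,1,2) = 1/30
Σ_t [0,0]: t=0:+1/1 = 1/1
(3j)²=2/15 [(1 1 2; 0 0 0)], sign=+1
Σ_t [0,0]: t=0:+1/4 = 1/4
(3j)²=1/30 [(1 1 2; 1 -1 0)], sign=+1
⇒ 4πI² = 1/5
I = (+1)√(1/5/(4π)) = 0.12615663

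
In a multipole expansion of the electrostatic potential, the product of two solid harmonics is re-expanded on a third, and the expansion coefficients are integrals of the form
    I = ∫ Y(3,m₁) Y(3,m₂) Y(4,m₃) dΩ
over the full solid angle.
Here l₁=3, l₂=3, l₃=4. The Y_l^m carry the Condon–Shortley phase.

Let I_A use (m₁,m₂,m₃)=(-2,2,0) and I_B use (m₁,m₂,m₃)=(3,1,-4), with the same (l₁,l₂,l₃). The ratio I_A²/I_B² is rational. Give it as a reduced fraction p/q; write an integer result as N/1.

7/6

Same 3,3,4: normalisation and zero-m 3j drop out of the ratio.
A: Δ: 2! 4! 4! / 11! → 1/34650; sum: t=1:−1/576 t=2:+1/72 = 7/576; 3j²(3 3 4; -2 2 0) = Δ·Π!·Σ² = 7/198  (sign +1)
B: Δ: 2! 4! 4! / 11! → 1/34650; sum: t=0:+1/1152 = 1/1152; 3j²(3 3 4; 3 1 -4) = Δ·Π!·Σ² = 1/33  (sign +1)
I_A²/I_B² = (7/198)/(1/33) = 7/6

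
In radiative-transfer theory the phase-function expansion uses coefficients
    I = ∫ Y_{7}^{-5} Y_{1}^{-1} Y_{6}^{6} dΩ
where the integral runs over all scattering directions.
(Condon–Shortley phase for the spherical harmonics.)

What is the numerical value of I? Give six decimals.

Checks pass: Σm=0; 14 even; l₃=6∈[6,8].
(2·7+1)(2·1+1)(2·6+1) = 585
Δ: 2! 12! 0! / 15! → 1/1365
sum: t=1:−1/518400 = -1/518400
3j²(7 1 6; 0 0 0) = Δ·Π!·Σ² = 7/195  (sign -1)
sum: t=0:+1/958003200 = 1/958003200
3j²(7 1 6; -5 -1 6) = Δ·Π!·Σ² = 1/1365  (sign +1)
combine: 4πI² = 585·7/195·1/1365 = 1/65
take √, sign -1: I = -0.03498955

-0.034990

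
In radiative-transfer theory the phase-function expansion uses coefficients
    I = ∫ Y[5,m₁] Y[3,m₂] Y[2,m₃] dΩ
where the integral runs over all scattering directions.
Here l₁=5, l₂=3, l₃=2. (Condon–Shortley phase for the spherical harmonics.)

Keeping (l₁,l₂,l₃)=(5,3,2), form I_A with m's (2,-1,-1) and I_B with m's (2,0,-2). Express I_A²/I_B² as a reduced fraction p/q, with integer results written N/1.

Shared (l₁,l₂,l₃)=(5,3,2): N and (l;000)² cancel in I_A²/I_B².
A: Δ = 6!·4!·0!/11! = 1/2310; Racah Σ t=2..2: t=2:+1/288 = 1/288; ⇒ 3j(5 3 2; 2 -1 -1)² = 1/22, sgn -1
B: Δ = 6!·4!·0!/11! = 1/2310; Racah Σ t=3..3: t=3:−1/864 = -1/864; ⇒ 3j(5 3 2; 2 0 -2)² = 1/66, sgn -1
I_A²/I_B² = (1/22)/(1/66) = 3/1

3/1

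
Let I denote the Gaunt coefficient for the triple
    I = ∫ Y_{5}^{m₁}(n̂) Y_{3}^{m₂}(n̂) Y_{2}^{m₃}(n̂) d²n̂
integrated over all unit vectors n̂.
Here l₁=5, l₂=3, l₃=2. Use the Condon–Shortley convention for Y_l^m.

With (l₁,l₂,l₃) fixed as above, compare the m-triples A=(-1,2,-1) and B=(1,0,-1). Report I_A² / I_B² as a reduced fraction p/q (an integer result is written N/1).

3/10

Same 5,3,2: normalisation and zero-m 3j drop out of the ratio.
A: Δ: 6! 4! 0! / 11! → 1/2310; sum: t=5:−1/720 = -1/720; 3j²(5 3 2; -1 2 -1) = Δ·Π!·Σ² = 4/385  (sign +1)
B: Δ: 6! 4! 0! / 11! → 1/2310; sum: t=3:−1/216 = -1/216; 3j²(5 3 2; 1 0 -1) = Δ·Π!·Σ² = 8/231  (sign +1)
I_A²/I_B² = (4/385)/(8/231) = 3/10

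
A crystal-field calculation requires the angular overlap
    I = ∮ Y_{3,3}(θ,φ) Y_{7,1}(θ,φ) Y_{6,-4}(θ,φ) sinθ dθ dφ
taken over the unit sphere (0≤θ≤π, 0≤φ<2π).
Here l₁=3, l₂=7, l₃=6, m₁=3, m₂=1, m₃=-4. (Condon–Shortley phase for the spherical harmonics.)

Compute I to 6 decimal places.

Rules hold: Σm=0, L=16 even, 4≤6≤10.
N = 7·15·13 = 1365
Δ = 4!·2!·10!/17! = 1/2042040
Racah Σ t=1..3: t=1:−1/207360 t=2:+1/57600 t=3:−1/207360 = 1/129600
⇒ 3j(3 7 6; 0 0 0)² = 168/12155, sgn +1
Racah Σ t=0..0: t=0:+1/3870720 = 1/3870720
⇒ 3j(3 7 6; 3 1 -4)² = 675/136136, sgn +1
4πI² = N·(3j₀)²·(3jₘ)² = 42525/454597
I = +1·√(0.0935444/4π) = 0.08627877

0.086279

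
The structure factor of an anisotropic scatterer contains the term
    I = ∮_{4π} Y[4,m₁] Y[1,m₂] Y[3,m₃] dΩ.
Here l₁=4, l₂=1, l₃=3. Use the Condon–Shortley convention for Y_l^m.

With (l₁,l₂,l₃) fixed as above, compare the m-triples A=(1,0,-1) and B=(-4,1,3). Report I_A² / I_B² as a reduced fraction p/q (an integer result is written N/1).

15/28

l's match ⇒ only the (l;m) 3-j factors differ between A and B.
A: triangle coeff Δ(4,1,3) = 1/252; Σ_t [1,1]: t=1:−1/48 = -1/48; (3j)²=5/84 [(4 1 3; 1 0 -1)], sign=-1
B: triangle coeff Δ(4,1,3) = 1/252; Σ_t [2,2]: t=2:+1/1440 = 1/1440; (3j)²=1/9 [(4 1 3; -4 1 3)], sign=+1
I_A²/I_B² = (5/84)/(1/9) = 15/28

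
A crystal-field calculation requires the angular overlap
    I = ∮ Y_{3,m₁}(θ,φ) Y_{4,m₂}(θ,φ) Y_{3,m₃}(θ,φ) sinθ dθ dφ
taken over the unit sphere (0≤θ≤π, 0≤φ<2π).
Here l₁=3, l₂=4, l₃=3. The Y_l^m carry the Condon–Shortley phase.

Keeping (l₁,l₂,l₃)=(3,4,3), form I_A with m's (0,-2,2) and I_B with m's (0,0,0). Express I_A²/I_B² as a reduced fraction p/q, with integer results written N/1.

Shared (l₁,l₂,l₃)=(3,4,3): N and (l;000)² cancel in I_A²/I_B².
A: Δ = 4!·2!·4!/11! = 1/34650; Racah Σ t=1..2: t=1:−1/72 t=2:+1/96 = -1/288; ⇒ 3j(3 4 3; 0 -2 2)² = 1/462, sgn +1
B: Δ = 4!·2!·4!/11! = 1/34650; Racah Σ t=1..3: t=1:−1/72 t=2:+1/16 t=3:−1/72 = 5/144; ⇒ 3j(3 4 3; 0 0 0)² = 2/77, sgn -1
I_A²/I_B² = (1/462)/(2/77) = 1/12

1/12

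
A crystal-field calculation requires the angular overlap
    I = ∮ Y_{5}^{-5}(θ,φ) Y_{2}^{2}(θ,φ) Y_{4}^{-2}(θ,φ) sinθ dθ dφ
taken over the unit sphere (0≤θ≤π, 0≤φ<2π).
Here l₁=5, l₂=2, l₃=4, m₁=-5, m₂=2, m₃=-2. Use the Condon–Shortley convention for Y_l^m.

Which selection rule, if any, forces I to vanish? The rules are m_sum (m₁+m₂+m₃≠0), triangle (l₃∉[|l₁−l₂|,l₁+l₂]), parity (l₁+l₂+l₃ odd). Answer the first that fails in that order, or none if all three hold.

azimuthal sum: -5 + 2 − 2 = -5  ✗
3 ≤ 4 ≤ 7 (triangle on l)
L = 5 + 2 + 4 = 11 (odd)

m_sum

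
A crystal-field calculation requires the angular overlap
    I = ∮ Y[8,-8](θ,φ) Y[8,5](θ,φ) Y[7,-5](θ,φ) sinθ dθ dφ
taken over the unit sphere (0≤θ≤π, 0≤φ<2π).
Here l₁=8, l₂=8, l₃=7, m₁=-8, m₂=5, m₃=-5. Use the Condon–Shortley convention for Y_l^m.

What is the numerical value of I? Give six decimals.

-8 + 5 − 5 = -8 ≠ 0: azimuthal integral kills it; I = 0

0.000000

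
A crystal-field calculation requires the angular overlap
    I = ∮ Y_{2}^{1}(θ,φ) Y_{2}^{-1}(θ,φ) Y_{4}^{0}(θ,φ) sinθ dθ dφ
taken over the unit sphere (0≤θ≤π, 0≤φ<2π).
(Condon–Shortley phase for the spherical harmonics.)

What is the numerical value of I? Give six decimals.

Checks pass: Σm=0; 8 even; l₃=4∈[0,4].
(2·2+1)(2·2+1)(2·4+1) = 225
Δ: 0! 4! 4! / 9! → 1/630
sum: t=0:+1/16 = 1/16
3j²(2 2 4; 0 0 0) = Δ·Π!·Σ² = 2/35  (sign +1)
sum: t=0:+1/36 = 1/36
3j²(2 2 4; 1 -1 0) = Δ·Π!·Σ² = 8/315  (sign +1)
combine: 4πI² = 225·2/35·8/315 = 16/49
take √, sign +1: I = 0.16119702

0.161197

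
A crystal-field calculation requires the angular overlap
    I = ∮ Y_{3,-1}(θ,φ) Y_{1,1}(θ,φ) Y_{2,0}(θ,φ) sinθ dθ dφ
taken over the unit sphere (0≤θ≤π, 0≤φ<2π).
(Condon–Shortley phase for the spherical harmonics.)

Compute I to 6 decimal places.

-0.202301

Checks pass: Σm=0; 6 even; l₃=2∈[2,4].
(2·3+1)(2·1+1)(2·2+1) = 105
Δ: 2! 4! 0! / 7! → 1/105
sum: t=1:−1/4 = -1/4
3j²(3 1 2; 0 0 0) = Δ·Π!·Σ² = 3/35  (sign -1)
sum: t=2:+1/8 = 1/8
3j²(3 1 2; -1 1 0) = Δ·Π!·Σ² = 2/35  (sign +1)
combine: 4πI² = 105·3/35·2/35 = 18/35
take √, sign -1: I = -0.20230066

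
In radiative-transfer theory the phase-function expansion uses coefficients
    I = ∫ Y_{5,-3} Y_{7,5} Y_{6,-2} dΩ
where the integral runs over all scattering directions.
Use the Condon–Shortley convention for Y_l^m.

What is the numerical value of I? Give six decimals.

m-sum 0 ✓  L=18 even ✓  2≤6≤12 ✓
Π(2lᵢ+1) = 11×15×13 = 2145
triangle coeff Δ(5,7,6) = 1/174594420
Σ_t [1,5]: t=1:−1/4147200 t=2:+1/207360 t=3:−1/82944 t=4:+1/207360 t=5:−1/4147200 = -1/345600
(3j)²=420/46189 [(5 7 6; 0 0 0)], sign=-1
Σ_t [4,6]: t=4:+1/46448640 t=5:−1/3628800 t=6:+1/4147200 = -1/77414400
(3j)²=3/41990 [(5 7 6; -3 5 -2)], sign=-1
⇒ 4πI² = 1890/1356277
I = (+1)√(1890/1356277/(4π)) = 0.01053057

0.010531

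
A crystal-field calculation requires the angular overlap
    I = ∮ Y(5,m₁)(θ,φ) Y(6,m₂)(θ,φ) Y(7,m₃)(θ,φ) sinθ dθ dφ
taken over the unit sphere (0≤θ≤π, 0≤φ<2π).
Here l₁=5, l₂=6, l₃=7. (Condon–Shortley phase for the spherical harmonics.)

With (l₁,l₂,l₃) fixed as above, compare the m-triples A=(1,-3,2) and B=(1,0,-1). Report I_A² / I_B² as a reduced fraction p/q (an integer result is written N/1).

Shared (l₁,l₂,l₃)=(5,6,7): N and (l;000)² cancel in I_A²/I_B².
A: Δ = 4!·6!·8!/19! = 1/174594420; Racah Σ t=0..3: t=0:+1/829440 t=1:−1/311040 t=2:+1/967680 t=3:−1/29030400 = -11/10886400; ⇒ 3j(5 6 7; 1 -3 2)² = 1408/146965, sgn +1
B: Δ = 4!·6!·8!/19! = 1/174594420; Racah Σ t=0..4: t=0:+1/1658880 t=1:−1/155520 t=2:+1/110592 t=3:−1/518400 t=4:+1/24883200 = 11/8294400; ⇒ 3j(5 6 7; 1 0 -1)² = 11/4199, sgn +1
I_A²/I_B² = (1408/146965)/(11/4199) = 128/35

128/35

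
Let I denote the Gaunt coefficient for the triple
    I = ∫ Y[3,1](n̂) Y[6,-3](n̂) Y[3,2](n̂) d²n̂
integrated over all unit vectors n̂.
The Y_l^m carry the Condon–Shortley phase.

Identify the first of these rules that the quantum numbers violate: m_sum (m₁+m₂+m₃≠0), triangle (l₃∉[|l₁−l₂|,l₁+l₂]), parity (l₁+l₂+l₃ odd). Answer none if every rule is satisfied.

m₁+m₂+m₃ = 1 − 3 + 2 = 0  ✓
triangle: |3−6|=3 ≤ l₃=3 ≤ 3+6=9  ✓
parity: l₁+l₂+l₃ = 12 is even  ✓

none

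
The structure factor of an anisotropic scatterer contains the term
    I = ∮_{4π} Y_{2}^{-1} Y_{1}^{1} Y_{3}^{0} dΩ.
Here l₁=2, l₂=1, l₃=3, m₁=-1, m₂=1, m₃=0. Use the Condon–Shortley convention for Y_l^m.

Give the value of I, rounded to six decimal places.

m-sum 0 ✓  L=6 even ✓  1≤3≤3 ✓
Π(2lᵢ+1) = 5×3×7 = 105
triangle coeff Δ(2,1,3) = 1/105
Σ_t [0,0]: t=0:+1/4 = 1/4
(3j)²=3/35 [(2 1 3; 0 0 0)], sign=-1
Σ_t [0,0]: t=0:+1/12 = 1/12
(3j)²=1/35 [(2 1 3; -1 1 0)], sign=-1
⇒ 4πI² = 9/35
I = (+1)√(9/35/(4π)) = 0.14304817

0.143048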